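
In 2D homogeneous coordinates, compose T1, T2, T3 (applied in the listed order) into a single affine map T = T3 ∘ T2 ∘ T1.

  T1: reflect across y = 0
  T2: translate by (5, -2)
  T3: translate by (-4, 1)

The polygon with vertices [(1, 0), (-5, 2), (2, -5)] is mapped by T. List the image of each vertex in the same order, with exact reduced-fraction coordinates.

T1 reflect across y = 0: (1, 0) → (1, 0); (-5, 2) → (-5, -2); (2, -5) → (2, 5)
T2 translate by (5, -2): (1, 0) → (6, -2); (-5, -2) → (0, -4); (2, 5) → (7, 3)
T3 translate by (-4, 1): (6, -2) → (2, -1); (0, -4) → (-4, -3); (7, 3) → (3, 4)

image vertices: (2, -1), (-4, -3), (3, 4)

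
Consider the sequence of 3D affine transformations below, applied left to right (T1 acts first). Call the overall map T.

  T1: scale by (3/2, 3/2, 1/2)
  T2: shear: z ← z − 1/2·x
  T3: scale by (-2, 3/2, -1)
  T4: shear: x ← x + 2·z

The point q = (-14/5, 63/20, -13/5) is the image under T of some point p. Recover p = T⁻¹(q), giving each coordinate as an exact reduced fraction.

p = (-4/5, 7/5, 4)

T1 = [3/2 0 0 0; 0 3/2 0 0; 0 0 1/2 0; 0 0 0 1]
T2·T1 = [3/2 0 0 0; 0 3/2 0 0; -3/4 0 1/2 0; 0 0 0 1]
T3·…·T1 = [-3 0 0 0; 0 9/4 0 0; 3/4 0 -1/2 0; 0 0 0 1]
T4·…·T1 = [-3/2 0 -1 0; 0 9/4 0 0; 3/4 0 -1/2 0; 0 0 0 1]
det M = 27/8; M⁻¹ = [-1/3 0 2/3 0; 0 4/9 0 0; -1/2 0 -1 0; 0 0 0 1]
M⁻¹ · (-14/5, 63/20, -13/5)ᵀ = (-4/5, 7/5, 4)ᵀ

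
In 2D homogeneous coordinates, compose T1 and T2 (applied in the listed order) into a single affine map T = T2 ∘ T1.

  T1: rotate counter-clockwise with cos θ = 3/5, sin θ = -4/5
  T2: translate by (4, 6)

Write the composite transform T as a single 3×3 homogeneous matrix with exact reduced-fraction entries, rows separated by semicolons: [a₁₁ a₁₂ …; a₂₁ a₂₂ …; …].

T1 = [3/5 4/5 0; -4/5 3/5 0; 0 0 1]
T2·T1 = [3/5 4/5 4; -4/5 3/5 6; 0 0 1]

T = [3/5 4/5 4; -4/5 3/5 6; 0 0 1]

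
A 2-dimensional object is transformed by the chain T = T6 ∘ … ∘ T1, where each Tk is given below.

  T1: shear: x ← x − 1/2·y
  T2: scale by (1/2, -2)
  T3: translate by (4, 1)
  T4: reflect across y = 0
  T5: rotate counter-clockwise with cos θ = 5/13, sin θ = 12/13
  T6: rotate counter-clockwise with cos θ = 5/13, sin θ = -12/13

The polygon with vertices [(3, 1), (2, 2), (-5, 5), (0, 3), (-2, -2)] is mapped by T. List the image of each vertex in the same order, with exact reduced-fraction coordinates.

T1 shear: x ← x − 1/2·y: (3, 1) → (5/2, 1); (2, 2) → (1, 2); (-5, 5) → (-15/2, 5); (0, 3) → (-3/2, 3); (-2, -2) → (-1, -2)
T2 scale by (1/2, -2): (5/2, 1) → (5/4, -2); (1, 2) → (1/2, -4); (-15/2, 5) → (-15/4, -10); (-3/2, 3) → (-3/4, -6); (-1, -2) → (-1/2, 4)
T3 translate by (4, 1): (5/4, -2) → (21/4, -1); (1/2, -4) → (9/2, -3); (-15/4, -10) → (1/4, -9); (-3/4, -6) → (13/4, -5); (-1/2, 4) → (7/2, 5)
T4 reflect across y = 0: (21/4, -1) → (21/4, 1); (9/2, -3) → (9/2, 3); (1/4, -9) → (1/4, 9); (13/4, -5) → (13/4, 5); (7/2, 5) → (7/2, -5)
T5 rotate counter-clockwise with cos θ = 5/13, sin θ = 12/13: (21/4, 1) → (57/52, 68/13); (9/2, 3) → (-27/26, 69/13); (1/4, 9) → (-427/52, 48/13); (13/4, 5) → (-175/52, 64/13); (7/2, -5) → (155/26, 17/13)
T6 rotate counter-clockwise with cos θ = 5/13, sin θ = -12/13: (57/52, 68/13) → (21/4, 1); (-27/26, 69/13) → (9/2, 3); (-427/52, 48/13) → (1/4, 9); (-175/52, 64/13) → (13/4, 5); (155/26, 17/13) → (7/2, -5)

image vertices: (21/4, 1), (9/2, 3), (1/4, 9), (13/4, 5), (7/2, -5)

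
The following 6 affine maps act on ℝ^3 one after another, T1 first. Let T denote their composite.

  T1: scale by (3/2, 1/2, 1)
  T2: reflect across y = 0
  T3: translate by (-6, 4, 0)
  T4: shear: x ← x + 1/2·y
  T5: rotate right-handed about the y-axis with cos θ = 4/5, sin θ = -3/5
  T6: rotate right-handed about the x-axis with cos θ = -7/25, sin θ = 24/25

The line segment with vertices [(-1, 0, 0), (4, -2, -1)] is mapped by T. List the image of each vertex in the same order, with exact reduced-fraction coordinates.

image vertices: (-22/5, 256/125, 1191/250), (13/5, -259/125, 1151/250)

T1 scale by (3/2, 1/2, 1): (-1, 0, 0) → (-3/2, 0, 0); (4, -2, -1) → (6, -1, -1)
T2 reflect across y = 0: (-3/2, 0, 0) → (-3/2, 0, 0); (6, -1, -1) → (6, 1, -1)
T3 translate by (-6, 4, 0): (-3/2, 0, 0) → (-15/2, 4, 0); (6, 1, -1) → (0, 5, -1)
T4 shear: x ← x + 1/2·y: (-15/2, 4, 0) → (-11/2, 4, 0); (0, 5, -1) → (5/2, 5, -1)
T5 rotate right-handed about the y-axis with cos θ = 4/5, sin θ = -3/5: (-11/2, 4, 0) → (-22/5, 4, -33/10); (5/2, 5, -1) → (13/5, 5, 7/10)
T6 rotate right-handed about the x-axis with cos θ = -7/25, sin θ = 24/25: (-22/5, 4, -33/10) → (-22/5, 256/125, 1191/250); (13/5, 5, 7/10) → (13/5, -259/125, 1151/250)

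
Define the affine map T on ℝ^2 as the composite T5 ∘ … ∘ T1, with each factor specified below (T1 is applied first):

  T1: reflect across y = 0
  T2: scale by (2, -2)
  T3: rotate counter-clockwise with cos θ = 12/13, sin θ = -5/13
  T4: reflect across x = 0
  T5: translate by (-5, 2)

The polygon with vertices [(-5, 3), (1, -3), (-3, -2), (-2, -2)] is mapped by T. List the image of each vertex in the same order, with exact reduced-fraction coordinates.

T1 reflect across y = 0: (-5, 3) → (-5, -3); (1, -3) → (1, 3); (-3, -2) → (-3, 2); (-2, -2) → (-2, 2)
T2 scale by (2, -2): (-5, -3) → (-10, 6); (1, 3) → (2, -6); (-3, 2) → (-6, -4); (-2, 2) → (-4, -4)
T3 rotate counter-clockwise with cos θ = 12/13, sin θ = -5/13: (-10, 6) → (-90/13, 122/13); (2, -6) → (-6/13, -82/13); (-6, -4) → (-92/13, -18/13); (-4, -4) → (-68/13, -28/13)
T4 reflect across x = 0: (-90/13, 122/13) → (90/13, 122/13); (-6/13, -82/13) → (6/13, -82/13); (-92/13, -18/13) → (92/13, -18/13); (-68/13, -28/13) → (68/13, -28/13)
T5 translate by (-5, 2): (90/13, 122/13) → (25/13, 148/13); (6/13, -82/13) → (-59/13, -56/13); (92/13, -18/13) → (27/13, 8/13); (68/13, -28/13) → (3/13, -2/13)

image vertices: (25/13, 148/13), (-59/13, -56/13), (27/13, 8/13), (3/13, -2/13)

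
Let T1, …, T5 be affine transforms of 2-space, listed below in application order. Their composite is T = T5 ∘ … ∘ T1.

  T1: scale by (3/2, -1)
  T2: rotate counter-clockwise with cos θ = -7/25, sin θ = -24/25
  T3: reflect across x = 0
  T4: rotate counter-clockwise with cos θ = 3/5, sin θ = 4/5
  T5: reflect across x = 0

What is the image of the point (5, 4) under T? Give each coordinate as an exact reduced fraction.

T(p) = (-2107/250, 138/125)

T1 scale by (3/2, -1): (5, 4) → (15/2, -4)
T2 rotate counter-clockwise with cos θ = -7/25, sin θ = -24/25: (15/2, -4) → (-297/50, -152/25)
T3 reflect across x = 0: (-297/50, -152/25) → (297/50, -152/25)
T4 rotate counter-clockwise with cos θ = 3/5, sin θ = 4/5: (297/50, -152/25) → (2107/250, 138/125)
T5 reflect across x = 0: (2107/250, 138/125) → (-2107/250, 138/125)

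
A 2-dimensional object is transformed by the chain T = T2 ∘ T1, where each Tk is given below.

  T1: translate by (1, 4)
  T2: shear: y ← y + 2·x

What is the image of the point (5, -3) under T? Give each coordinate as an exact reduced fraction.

T(p) = (6, 13)

T1 translate by (1, 4): (5, -3) → (6, 1)
T2 shear: y ← y + 2·x: (6, 1) → (6, 13)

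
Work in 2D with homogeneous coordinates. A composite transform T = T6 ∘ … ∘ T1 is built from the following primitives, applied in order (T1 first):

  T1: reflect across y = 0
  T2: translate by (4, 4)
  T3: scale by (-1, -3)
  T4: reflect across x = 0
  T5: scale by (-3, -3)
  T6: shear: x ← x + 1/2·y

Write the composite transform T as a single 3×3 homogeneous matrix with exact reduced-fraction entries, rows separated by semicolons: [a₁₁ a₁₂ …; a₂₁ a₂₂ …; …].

T = [-3 -9/2 6; 0 -9 36; 0 0 1]

T1 = [1 0 0; 0 -1 0; 0 0 1]
T2·T1 = [1 0 4; 0 -1 4; 0 0 1]
T3·…·T1 = [-1 0 -4; 0 3 -12; 0 0 1]
T4·…·T1 = [1 0 4; 0 3 -12; 0 0 1]
T5·…·T1 = [-3 0 -12; 0 -9 36; 0 0 1]
T6·…·T1 = [-3 -9/2 6; 0 -9 36; 0 0 1]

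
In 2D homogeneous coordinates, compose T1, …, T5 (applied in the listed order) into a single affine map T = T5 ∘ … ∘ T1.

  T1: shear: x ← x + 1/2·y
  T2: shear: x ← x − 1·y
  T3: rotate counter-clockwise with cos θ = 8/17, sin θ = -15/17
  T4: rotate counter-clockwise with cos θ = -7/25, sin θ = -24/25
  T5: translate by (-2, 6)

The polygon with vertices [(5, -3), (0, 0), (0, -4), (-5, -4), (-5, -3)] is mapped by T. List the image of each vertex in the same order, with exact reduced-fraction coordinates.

T1 shear: x ← x + 1/2·y: (5, -3) → (7/2, -3); (0, 0) → (0, 0); (0, -4) → (-2, -4); (-5, -4) → (-7, -4); (-5, -3) → (-13/2, -3)
T2 shear: x ← x − 1·y: (7/2, -3) → (13/2, -3); (0, 0) → (0, 0); (-2, -4) → (2, -4); (-7, -4) → (-3, -4); (-13/2, -3) → (-7/2, -3)
T3 rotate counter-clockwise with cos θ = 8/17, sin θ = -15/17: (13/2, -3) → (7/17, -243/34); (0, 0) → (0, 0); (2, -4) → (-44/17, -62/17); (-3, -4) → (-84/17, 13/17); (-7/2, -3) → (-73/17, 57/34)
T4 rotate counter-clockwise with cos θ = -7/25, sin θ = -24/25: (7/17, -243/34) → (-593/85, 273/170); (0, 0) → (0, 0); (-44/17, -62/17) → (-236/85, 298/85); (-84/17, 13/17) → (36/17, 77/17); (-73/17, 57/34) → (239/85, 621/170)
T5 translate by (-2, 6): (-593/85, 273/170) → (-763/85, 1293/170); (0, 0) → (-2, 6); (-236/85, 298/85) → (-406/85, 808/85); (36/17, 77/17) → (2/17, 179/17); (239/85, 621/170) → (69/85, 1641/170)

image vertices: (-763/85, 1293/170), (-2, 6), (-406/85, 808/85), (2/17, 179/17), (69/85, 1641/170)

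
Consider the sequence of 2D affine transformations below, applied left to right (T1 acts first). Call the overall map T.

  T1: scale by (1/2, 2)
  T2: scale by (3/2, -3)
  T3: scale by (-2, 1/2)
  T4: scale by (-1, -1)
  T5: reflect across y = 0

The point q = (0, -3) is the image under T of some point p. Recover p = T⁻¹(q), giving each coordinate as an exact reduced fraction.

T1 = [1/2 0 0; 0 2 0; 0 0 1]
T2·T1 = [3/4 0 0; 0 -6 0; 0 0 1]
T3·…·T1 = [-3/2 0 0; 0 -3 0; 0 0 1]
T4·…·T1 = [3/2 0 0; 0 3 0; 0 0 1]
T5·…·T1 = [3/2 0 0; 0 -3 0; 0 0 1]
det M = -9/2; M⁻¹ = [2/3 0 0; 0 -1/3 0; 0 0 1]
M⁻¹ · (0, -3)ᵀ = (0, 1)ᵀ

p = (0, 1)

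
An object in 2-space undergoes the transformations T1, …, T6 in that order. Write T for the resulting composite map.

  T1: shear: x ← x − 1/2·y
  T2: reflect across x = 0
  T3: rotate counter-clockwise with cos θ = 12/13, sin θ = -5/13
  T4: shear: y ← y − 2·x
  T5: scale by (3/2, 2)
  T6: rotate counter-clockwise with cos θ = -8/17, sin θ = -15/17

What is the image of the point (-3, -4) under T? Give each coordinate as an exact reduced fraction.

T(p) = (-78/17, 772/221)

T1 shear: x ← x − 1/2·y: (-3, -4) → (-1, -4)
T2 reflect across x = 0: (-1, -4) → (1, -4)
T3 rotate counter-clockwise with cos θ = 12/13, sin θ = -5/13: (1, -4) → (-8/13, -53/13)
T4 shear: y ← y − 2·x: (-8/13, -53/13) → (-8/13, -37/13)
T5 scale by (3/2, 2): (-8/13, -37/13) → (-12/13, -74/13)
T6 rotate counter-clockwise with cos θ = -8/17, sin θ = -15/17: (-12/13, -74/13) → (-78/17, 772/221)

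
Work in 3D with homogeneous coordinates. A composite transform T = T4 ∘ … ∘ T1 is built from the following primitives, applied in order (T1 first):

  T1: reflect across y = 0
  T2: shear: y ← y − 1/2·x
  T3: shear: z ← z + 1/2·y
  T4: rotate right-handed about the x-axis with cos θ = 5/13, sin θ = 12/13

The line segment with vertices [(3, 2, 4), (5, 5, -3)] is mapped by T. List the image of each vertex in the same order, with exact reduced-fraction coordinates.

image vertices: (3, -89/26, -123/52), (5, 87/26, -495/52)

T1 reflect across y = 0: (3, 2, 4) → (3, -2, 4); (5, 5, -3) → (5, -5, -3)
T2 shear: y ← y − 1/2·x: (3, -2, 4) → (3, -7/2, 4); (5, -5, -3) → (5, -15/2, -3)
T3 shear: z ← z + 1/2·y: (3, -7/2, 4) → (3, -7/2, 9/4); (5, -15/2, -3) → (5, -15/2, -27/4)
T4 rotate right-handed about the x-axis with cos θ = 5/13, sin θ = 12/13: (3, -7/2, 9/4) → (3, -89/26, -123/52); (5, -15/2, -27/4) → (5, 87/26, -495/52)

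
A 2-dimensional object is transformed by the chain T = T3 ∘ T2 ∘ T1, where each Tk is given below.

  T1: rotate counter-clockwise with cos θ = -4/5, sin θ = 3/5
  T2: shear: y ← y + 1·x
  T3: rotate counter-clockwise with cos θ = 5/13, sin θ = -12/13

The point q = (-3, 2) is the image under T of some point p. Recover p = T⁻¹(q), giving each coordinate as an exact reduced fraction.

T1 = [-4/5 -3/5 0; 3/5 -4/5 0; 0 0 1]
T2·T1 = [-4/5 -3/5 0; -1/5 -7/5 0; 0 0 1]
T3·…·T1 = [-32/65 -99/65 0; 43/65 1/65 0; 0 0 1]
det M = 1; M⁻¹ = [1/65 99/65 0; -43/65 -32/65 0; 0 0 1]
M⁻¹ · (-3, 2)ᵀ = (3, 1)ᵀ

p = (3, 1)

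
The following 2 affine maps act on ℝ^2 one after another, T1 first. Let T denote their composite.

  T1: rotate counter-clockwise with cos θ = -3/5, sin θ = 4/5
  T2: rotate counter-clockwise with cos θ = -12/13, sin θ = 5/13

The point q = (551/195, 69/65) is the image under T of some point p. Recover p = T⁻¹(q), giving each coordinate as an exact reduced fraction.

p = (-1/3, 3)

T1 = [-3/5 -4/5 0; 4/5 -3/5 0; 0 0 1]
T2·T1 = [16/65 63/65 0; -63/65 16/65 0; 0 0 1]
det M = 1; M⁻¹ = [16/65 -63/65 0; 63/65 16/65 0; 0 0 1]
M⁻¹ · (551/195, 69/65)ᵀ = (-1/3, 3)ᵀ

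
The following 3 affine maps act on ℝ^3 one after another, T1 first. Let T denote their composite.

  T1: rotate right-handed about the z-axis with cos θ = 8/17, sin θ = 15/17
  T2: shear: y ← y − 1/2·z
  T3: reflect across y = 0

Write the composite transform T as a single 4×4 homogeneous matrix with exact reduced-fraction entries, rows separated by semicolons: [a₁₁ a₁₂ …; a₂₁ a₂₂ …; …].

T1 = [8/17 -15/17 0 0; 15/17 8/17 0 0; 0 0 1 0; 0 0 0 1]
T2·T1 = [8/17 -15/17 0 0; 15/17 8/17 -1/2 0; 0 0 1 0; 0 0 0 1]
T3·…·T1 = [8/17 -15/17 0 0; -15/17 -8/17 1/2 0; 0 0 1 0; 0 0 0 1]

T = [8/17 -15/17 0 0; -15/17 -8/17 1/2 0; 0 0 1 0; 0 0 0 1]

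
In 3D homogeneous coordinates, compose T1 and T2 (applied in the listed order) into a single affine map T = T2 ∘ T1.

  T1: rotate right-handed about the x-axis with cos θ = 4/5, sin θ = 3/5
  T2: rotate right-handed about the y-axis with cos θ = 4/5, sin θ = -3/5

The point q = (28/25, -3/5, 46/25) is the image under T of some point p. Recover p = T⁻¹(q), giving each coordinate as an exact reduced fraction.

T1 = [1 0 0 0; 0 4/5 -3/5 0; 0 3/5 4/5 0; 0 0 0 1]
T2·T1 = [4/5 -9/25 -12/25 0; 0 4/5 -3/5 0; 3/5 12/25 16/25 0; 0 0 0 1]
det M = 1; M⁻¹ = [4/5 0 3/5 0; -9/25 4/5 12/25 0; -12/25 -3/5 16/25 0; 0 0 0 1]
M⁻¹ · (28/25, -3/5, 46/25)ᵀ = (2, 0, 1)ᵀ

p = (2, 0, 1)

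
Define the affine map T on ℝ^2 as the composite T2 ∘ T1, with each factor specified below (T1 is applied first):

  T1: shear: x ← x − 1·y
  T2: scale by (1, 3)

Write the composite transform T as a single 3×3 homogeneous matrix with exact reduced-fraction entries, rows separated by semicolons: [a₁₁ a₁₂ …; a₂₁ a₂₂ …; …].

T1 = [1 -1 0; 0 1 0; 0 0 1]
T2·T1 = [1 -1 0; 0 3 0; 0 0 1]

T = [1 -1 0; 0 3 0; 0 0 1]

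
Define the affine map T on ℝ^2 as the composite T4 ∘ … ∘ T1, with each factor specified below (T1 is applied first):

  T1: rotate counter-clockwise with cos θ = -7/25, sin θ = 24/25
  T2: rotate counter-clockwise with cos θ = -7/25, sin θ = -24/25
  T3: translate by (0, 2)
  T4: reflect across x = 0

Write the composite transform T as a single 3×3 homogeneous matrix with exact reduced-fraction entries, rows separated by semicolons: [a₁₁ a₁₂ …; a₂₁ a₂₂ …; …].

T = [-1 0 0; 0 1 2; 0 0 1]

T1 = [-7/25 -24/25 0; 24/25 -7/25 0; 0 0 1]
T2·T1 = [1 0 0; 0 1 0; 0 0 1]
T3·…·T1 = [1 0 0; 0 1 2; 0 0 1]
T4·…·T1 = [-1 0 0; 0 1 2; 0 0 1]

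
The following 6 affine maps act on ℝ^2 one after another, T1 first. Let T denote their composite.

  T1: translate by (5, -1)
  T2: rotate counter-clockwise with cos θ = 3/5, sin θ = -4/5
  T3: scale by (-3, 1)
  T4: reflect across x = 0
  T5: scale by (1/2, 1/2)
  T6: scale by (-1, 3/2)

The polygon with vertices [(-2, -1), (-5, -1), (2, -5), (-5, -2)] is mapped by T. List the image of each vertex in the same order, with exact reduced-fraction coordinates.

image vertices: (-3/10, -27/10), (12/5, -9/10), (9/10, -69/10), (18/5, -27/20)

T1 translate by (5, -1): (-2, -1) → (3, -2); (-5, -1) → (0, -2); (2, -5) → (7, -6); (-5, -2) → (0, -3)
T2 rotate counter-clockwise with cos θ = 3/5, sin θ = -4/5: (3, -2) → (1/5, -18/5); (0, -2) → (-8/5, -6/5); (7, -6) → (-3/5, -46/5); (0, -3) → (-12/5, -9/5)
T3 scale by (-3, 1): (1/5, -18/5) → (-3/5, -18/5); (-8/5, -6/5) → (24/5, -6/5); (-3/5, -46/5) → (9/5, -46/5); (-12/5, -9/5) → (36/5, -9/5)
T4 reflect across x = 0: (-3/5, -18/5) → (3/5, -18/5); (24/5, -6/5) → (-24/5, -6/5); (9/5, -46/5) → (-9/5, -46/5); (36/5, -9/5) → (-36/5, -9/5)
T5 scale by (1/2, 1/2): (3/5, -18/5) → (3/10, -9/5); (-24/5, -6/5) → (-12/5, -3/5); (-9/5, -46/5) → (-9/10, -23/5); (-36/5, -9/5) → (-18/5, -9/10)
T6 scale by (-1, 3/2): (3/10, -9/5) → (-3/10, -27/10); (-12/5, -3/5) → (12/5, -9/10); (-9/10, -23/5) → (9/10, -69/10); (-18/5, -9/10) → (18/5, -27/20)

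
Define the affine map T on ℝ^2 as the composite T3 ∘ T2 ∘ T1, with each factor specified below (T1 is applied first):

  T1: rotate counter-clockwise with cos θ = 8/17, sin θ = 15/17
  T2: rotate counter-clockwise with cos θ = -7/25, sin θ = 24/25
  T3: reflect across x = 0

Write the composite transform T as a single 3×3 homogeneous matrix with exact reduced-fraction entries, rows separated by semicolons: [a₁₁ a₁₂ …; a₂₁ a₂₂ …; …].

T1 = [8/17 -15/17 0; 15/17 8/17 0; 0 0 1]
T2·T1 = [-416/425 -87/425 0; 87/425 -416/425 0; 0 0 1]
T3·…·T1 = [416/425 87/425 0; 87/425 -416/425 0; 0 0 1]

T = [416/425 87/425 0; 87/425 -416/425 0; 0 0 1]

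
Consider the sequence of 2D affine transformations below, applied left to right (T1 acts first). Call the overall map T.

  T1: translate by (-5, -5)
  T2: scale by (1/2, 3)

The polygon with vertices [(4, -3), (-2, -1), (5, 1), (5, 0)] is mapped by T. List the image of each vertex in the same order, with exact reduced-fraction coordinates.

T1 translate by (-5, -5): (4, -3) → (-1, -8); (-2, -1) → (-7, -6); (5, 1) → (0, -4); (5, 0) → (0, -5)
T2 scale by (1/2, 3): (-1, -8) → (-1/2, -24); (-7, -6) → (-7/2, -18); (0, -4) → (0, -12); (0, -5) → (0, -15)

image vertices: (-1/2, -24), (-7/2, -18), (0, -12), (0, -15)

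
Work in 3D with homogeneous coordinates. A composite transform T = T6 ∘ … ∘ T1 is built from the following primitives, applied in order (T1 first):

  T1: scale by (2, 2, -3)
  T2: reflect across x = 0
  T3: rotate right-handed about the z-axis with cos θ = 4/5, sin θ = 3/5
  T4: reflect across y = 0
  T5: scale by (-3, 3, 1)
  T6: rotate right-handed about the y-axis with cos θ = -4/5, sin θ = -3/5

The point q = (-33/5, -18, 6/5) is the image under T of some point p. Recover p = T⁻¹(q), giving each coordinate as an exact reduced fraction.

p = (-1, 3, -1)

T1 = [2 0 0 0; 0 2 0 0; 0 0 -3 0; 0 0 0 1]
T2·T1 = [-2 0 0 0; 0 2 0 0; 0 0 -3 0; 0 0 0 1]
T3·…·T1 = [-8/5 -6/5 0 0; -6/5 8/5 0 0; 0 0 -3 0; 0 0 0 1]
T4·…·T1 = [-8/5 -6/5 0 0; 6/5 -8/5 0 0; 0 0 -3 0; 0 0 0 1]
T5·…·T1 = [24/5 18/5 0 0; 18/5 -24/5 0 0; 0 0 -3 0; 0 0 0 1]
T6·…·T1 = [-96/25 -72/25 9/5 0; 18/5 -24/5 0 0; 72/25 54/25 12/5 0; 0 0 0 1]
det M = 108; M⁻¹ = [-8/75 1/10 2/25 0; -2/25 -2/15 3/50 0; 1/5 0 4/15 0; 0 0 0 1]
M⁻¹ · (-33/5, -18, 6/5)ᵀ = (-1, 3, -1)ᵀ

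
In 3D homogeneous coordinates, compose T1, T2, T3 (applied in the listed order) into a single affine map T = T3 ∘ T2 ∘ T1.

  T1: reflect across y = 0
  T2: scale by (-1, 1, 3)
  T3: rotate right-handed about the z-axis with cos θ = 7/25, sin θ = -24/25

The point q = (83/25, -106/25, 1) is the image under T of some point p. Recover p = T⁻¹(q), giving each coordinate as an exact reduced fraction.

T1 = [1 0 0 0; 0 -1 0 0; 0 0 1 0; 0 0 0 1]
T2·T1 = [-1 0 0 0; 0 -1 0 0; 0 0 3 0; 0 0 0 1]
T3·…·T1 = [-7/25 -24/25 0 0; 24/25 -7/25 0 0; 0 0 3 0; 0 0 0 1]
det M = 3; M⁻¹ = [-7/25 24/25 0 0; -24/25 -7/25 0 0; 0 0 1/3 0; 0 0 0 1]
M⁻¹ · (83/25, -106/25, 1)ᵀ = (-5, -2, 1/3)ᵀ

p = (-5, -2, 1/3)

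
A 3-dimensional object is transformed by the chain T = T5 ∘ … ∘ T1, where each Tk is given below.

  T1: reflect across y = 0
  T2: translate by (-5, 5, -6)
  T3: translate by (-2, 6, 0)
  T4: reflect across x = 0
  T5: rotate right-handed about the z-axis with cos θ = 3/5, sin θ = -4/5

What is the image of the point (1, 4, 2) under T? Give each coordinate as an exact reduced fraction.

T(p) = (46/5, -3/5, -4)

T1 reflect across y = 0: (1, 4, 2) → (1, -4, 2)
T2 translate by (-5, 5, -6): (1, -4, 2) → (-4, 1, -4)
T3 translate by (-2, 6, 0): (-4, 1, -4) → (-6, 7, -4)
T4 reflect across x = 0: (-6, 7, -4) → (6, 7, -4)
T5 rotate right-handed about the z-axis with cos θ = 3/5, sin θ = -4/5: (6, 7, -4) → (46/5, -3/5, -4)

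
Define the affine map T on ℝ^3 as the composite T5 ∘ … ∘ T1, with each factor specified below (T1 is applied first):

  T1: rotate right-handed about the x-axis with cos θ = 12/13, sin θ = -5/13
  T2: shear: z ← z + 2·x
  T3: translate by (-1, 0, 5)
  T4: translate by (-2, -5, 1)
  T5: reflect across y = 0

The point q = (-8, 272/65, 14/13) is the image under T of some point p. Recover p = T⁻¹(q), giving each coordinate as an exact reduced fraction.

T1 = [1 0 0 0; 0 12/13 5/13 0; 0 -5/13 12/13 0; 0 0 0 1]
T2·T1 = [1 0 0 0; 0 12/13 5/13 0; 2 -5/13 12/13 0; 0 0 0 1]
T3·…·T1 = [1 0 0 -1; 0 12/13 5/13 0; 2 -5/13 12/13 5; 0 0 0 1]
T4·…·T1 = [1 0 0 -3; 0 12/13 5/13 -5; 2 -5/13 12/13 6; 0 0 0 1]
T5·…·T1 = [1 0 0 -3; 0 -12/13 -5/13 5; 2 -5/13 12/13 6; 0 0 0 1]
det M = -1; M⁻¹ = [1 0 0 3; 10/13 -12/13 -5/13 120/13; -24/13 -5/13 12/13 -119/13; 0 0 0 1]
M⁻¹ · (-8, 272/65, 14/13)ᵀ = (-5, -6/5, 5)ᵀ

p = (-5, -6/5, 5)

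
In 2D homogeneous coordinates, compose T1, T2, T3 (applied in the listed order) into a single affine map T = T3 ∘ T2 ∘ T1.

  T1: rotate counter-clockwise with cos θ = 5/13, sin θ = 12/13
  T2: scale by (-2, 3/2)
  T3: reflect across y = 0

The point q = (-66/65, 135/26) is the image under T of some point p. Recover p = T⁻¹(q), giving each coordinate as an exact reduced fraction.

p = (-3, -9/5)

T1 = [5/13 -12/13 0; 12/13 5/13 0; 0 0 1]
T2·T1 = [-10/13 24/13 0; 18/13 15/26 0; 0 0 1]
T3·…·T1 = [-10/13 24/13 0; -18/13 -15/26 0; 0 0 1]
det M = 3; M⁻¹ = [-5/26 -8/13 0; 6/13 -10/39 0; 0 0 1]
M⁻¹ · (-66/65, 135/26)ᵀ = (-3, -9/5)ᵀ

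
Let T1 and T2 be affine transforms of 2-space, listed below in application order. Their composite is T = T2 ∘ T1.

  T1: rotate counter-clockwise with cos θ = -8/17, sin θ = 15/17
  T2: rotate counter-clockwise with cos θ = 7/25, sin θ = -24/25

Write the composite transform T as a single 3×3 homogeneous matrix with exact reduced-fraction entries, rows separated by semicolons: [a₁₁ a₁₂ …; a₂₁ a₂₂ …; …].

T1 = [-8/17 -15/17 0; 15/17 -8/17 0; 0 0 1]
T2·T1 = [304/425 -297/425 0; 297/425 304/425 0; 0 0 1]

T = [304/425 -297/425 0; 297/425 304/425 0; 0 0 1]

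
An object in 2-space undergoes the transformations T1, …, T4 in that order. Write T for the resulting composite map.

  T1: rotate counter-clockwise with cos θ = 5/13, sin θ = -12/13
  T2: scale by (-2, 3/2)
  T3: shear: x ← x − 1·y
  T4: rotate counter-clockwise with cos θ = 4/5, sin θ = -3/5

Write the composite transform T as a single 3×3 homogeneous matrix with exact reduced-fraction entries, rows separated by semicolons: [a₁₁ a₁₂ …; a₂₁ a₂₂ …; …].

T1 = [5/13 12/13 0; -12/13 5/13 0; 0 0 1]
T2·T1 = [-10/13 -24/13 0; -18/13 15/26 0; 0 0 1]
T3·…·T1 = [8/13 -63/26 0; -18/13 15/26 0; 0 0 1]
T4·…·T1 = [-22/65 -207/130 0; -96/65 249/130 0; 0 0 1]

T = [-22/65 -207/130 0; -96/65 249/130 0; 0 0 1]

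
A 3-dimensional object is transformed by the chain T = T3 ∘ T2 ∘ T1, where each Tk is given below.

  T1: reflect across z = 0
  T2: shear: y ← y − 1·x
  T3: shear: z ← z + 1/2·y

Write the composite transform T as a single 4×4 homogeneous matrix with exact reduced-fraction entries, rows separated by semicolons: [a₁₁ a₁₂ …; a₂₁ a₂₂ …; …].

T1 = [1 0 0 0; 0 1 0 0; 0 0 -1 0; 0 0 0 1]
T2·T1 = [1 0 0 0; -1 1 0 0; 0 0 -1 0; 0 0 0 1]
T3·…·T1 = [1 0 0 0; -1 1 0 0; -1/2 1/2 -1 0; 0 0 0 1]

T = [1 0 0 0; -1 1 0 0; -1/2 1/2 -1 0; 0 0 0 1]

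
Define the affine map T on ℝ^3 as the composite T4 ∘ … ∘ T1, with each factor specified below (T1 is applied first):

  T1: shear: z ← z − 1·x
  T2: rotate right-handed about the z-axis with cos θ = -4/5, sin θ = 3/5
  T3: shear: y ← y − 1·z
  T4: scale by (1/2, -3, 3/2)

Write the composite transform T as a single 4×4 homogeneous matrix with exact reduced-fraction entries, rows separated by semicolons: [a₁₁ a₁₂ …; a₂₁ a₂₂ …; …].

T1 = [1 0 0 0; 0 1 0 0; -1 0 1 0; 0 0 0 1]
T2·T1 = [-4/5 -3/5 0 0; 3/5 -4/5 0 0; -1 0 1 0; 0 0 0 1]
T3·…·T1 = [-4/5 -3/5 0 0; 8/5 -4/5 -1 0; -1 0 1 0; 0 0 0 1]
T4·…·T1 = [-2/5 -3/10 0 0; -24/5 12/5 3 0; -3/2 0 3/2 0; 0 0 0 1]

T = [-2/5 -3/10 0 0; -24/5 12/5 3 0; -3/2 0 3/2 0; 0 0 0 1]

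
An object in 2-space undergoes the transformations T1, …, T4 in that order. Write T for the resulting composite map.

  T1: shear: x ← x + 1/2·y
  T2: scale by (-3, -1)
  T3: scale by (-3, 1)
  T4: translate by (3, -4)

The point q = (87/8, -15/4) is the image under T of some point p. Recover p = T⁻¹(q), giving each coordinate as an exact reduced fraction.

p = (1, -1/4)

T1 = [1 1/2 0; 0 1 0; 0 0 1]
T2·T1 = [-3 -3/2 0; 0 -1 0; 0 0 1]
T3·…·T1 = [9 9/2 0; 0 -1 0; 0 0 1]
T4·…·T1 = [9 9/2 3; 0 -1 -4; 0 0 1]
det M = -9; M⁻¹ = [1/9 1/2 5/3; 0 -1 -4; 0 0 1]
M⁻¹ · (87/8, -15/4)ᵀ = (1, -1/4)ᵀ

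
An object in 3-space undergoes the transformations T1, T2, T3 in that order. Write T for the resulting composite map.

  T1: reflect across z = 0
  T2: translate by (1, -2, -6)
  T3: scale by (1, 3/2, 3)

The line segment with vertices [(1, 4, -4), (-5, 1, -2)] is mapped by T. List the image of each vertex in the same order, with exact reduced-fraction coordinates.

image vertices: (2, 3, -6), (-4, -3/2, -12)

T1 reflect across z = 0: (1, 4, -4) → (1, 4, 4); (-5, 1, -2) → (-5, 1, 2)
T2 translate by (1, -2, -6): (1, 4, 4) → (2, 2, -2); (-5, 1, 2) → (-4, -1, -4)
T3 scale by (1, 3/2, 3): (2, 2, -2) → (2, 3, -6); (-4, -1, -4) → (-4, -3/2, -12)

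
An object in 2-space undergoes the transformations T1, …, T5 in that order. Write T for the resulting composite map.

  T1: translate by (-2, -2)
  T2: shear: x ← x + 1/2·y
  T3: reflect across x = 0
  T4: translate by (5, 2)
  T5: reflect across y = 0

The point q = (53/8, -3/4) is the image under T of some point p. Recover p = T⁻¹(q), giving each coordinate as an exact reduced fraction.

T1 = [1 0 -2; 0 1 -2; 0 0 1]
T2·T1 = [1 1/2 -3; 0 1 -2; 0 0 1]
T3·…·T1 = [-1 -1/2 3; 0 1 -2; 0 0 1]
T4·…·T1 = [-1 -1/2 8; 0 1 0; 0 0 1]
T5·…·T1 = [-1 -1/2 8; 0 -1 0; 0 0 1]
det M = 1; M⁻¹ = [-1 1/2 8; 0 -1 0; 0 0 1]
M⁻¹ · (53/8, -3/4)ᵀ = (1, 3/4)ᵀ

p = (1, 3/4)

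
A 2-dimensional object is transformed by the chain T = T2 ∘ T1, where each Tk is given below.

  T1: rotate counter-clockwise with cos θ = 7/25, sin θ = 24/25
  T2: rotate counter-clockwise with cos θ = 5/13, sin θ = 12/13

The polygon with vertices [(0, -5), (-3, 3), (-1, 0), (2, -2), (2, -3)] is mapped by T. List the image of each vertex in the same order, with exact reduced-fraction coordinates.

T1 rotate counter-clockwise with cos θ = 7/25, sin θ = 24/25: (0, -5) → (24/5, -7/5); (-3, 3) → (-93/25, -51/25); (-1, 0) → (-7/25, -24/25); (2, -2) → (62/25, 34/25); (2, -3) → (86/25, 27/25)
T2 rotate counter-clockwise with cos θ = 5/13, sin θ = 12/13: (24/5, -7/5) → (204/65, 253/65); (-93/25, -51/25) → (147/325, -1371/325); (-7/25, -24/25) → (253/325, -204/325); (62/25, 34/25) → (-98/325, 914/325); (86/25, 27/25) → (106/325, 1167/325)

image vertices: (204/65, 253/65), (147/325, -1371/325), (253/325, -204/325), (-98/325, 914/325), (106/325, 1167/325)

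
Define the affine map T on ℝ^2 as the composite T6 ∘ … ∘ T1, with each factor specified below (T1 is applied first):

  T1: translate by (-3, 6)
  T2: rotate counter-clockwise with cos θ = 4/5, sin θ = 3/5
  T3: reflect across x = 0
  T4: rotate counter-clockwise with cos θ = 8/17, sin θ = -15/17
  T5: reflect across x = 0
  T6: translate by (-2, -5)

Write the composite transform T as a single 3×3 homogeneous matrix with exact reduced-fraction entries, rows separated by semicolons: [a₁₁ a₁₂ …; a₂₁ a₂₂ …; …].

T = [-13/85 -84/85 -127/17; 84/85 -13/85 -151/17; 0 0 1]

T1 = [1 0 -3; 0 1 6; 0 0 1]
T2·T1 = [4/5 -3/5 -6; 3/5 4/5 3; 0 0 1]
T3·…·T1 = [-4/5 3/5 6; 3/5 4/5 3; 0 0 1]
T4·…·T1 = [13/85 84/85 93/17; 84/85 -13/85 -66/17; 0 0 1]
T5·…·T1 = [-13/85 -84/85 -93/17; 84/85 -13/85 -66/17; 0 0 1]
T6·…·T1 = [-13/85 -84/85 -127/17; 84/85 -13/85 -151/17; 0 0 1]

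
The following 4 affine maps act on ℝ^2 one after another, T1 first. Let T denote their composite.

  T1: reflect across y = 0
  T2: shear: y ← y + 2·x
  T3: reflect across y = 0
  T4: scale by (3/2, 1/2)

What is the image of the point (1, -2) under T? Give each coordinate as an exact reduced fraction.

T(p) = (3/2, -2)

T1 reflect across y = 0: (1, -2) → (1, 2)
T2 shear: y ← y + 2·x: (1, 2) → (1, 4)
T3 reflect across y = 0: (1, 4) → (1, -4)
T4 scale by (3/2, 1/2): (1, -4) → (3/2, -2)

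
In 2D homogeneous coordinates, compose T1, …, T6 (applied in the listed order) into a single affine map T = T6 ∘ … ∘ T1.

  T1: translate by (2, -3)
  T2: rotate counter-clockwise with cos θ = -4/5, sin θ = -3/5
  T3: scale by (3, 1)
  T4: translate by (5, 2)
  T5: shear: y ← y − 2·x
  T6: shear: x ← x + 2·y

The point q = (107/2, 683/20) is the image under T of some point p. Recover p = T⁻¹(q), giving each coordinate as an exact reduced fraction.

T1 = [1 0 2; 0 1 -3; 0 0 1]
T2·T1 = [-4/5 3/5 -17/5; -3/5 -4/5 6/5; 0 0 1]
T3·…·T1 = [-12/5 9/5 -51/5; -3/5 -4/5 6/5; 0 0 1]
T4·…·T1 = [-12/5 9/5 -26/5; -3/5 -4/5 16/5; 0 0 1]
T5·…·T1 = [-12/5 9/5 -26/5; 21/5 -22/5 68/5; 0 0 1]
T6·…·T1 = [6 -7 22; 21/5 -22/5 68/5; 0 0 1]
det M = 3; M⁻¹ = [-22/15 7/3 8/15; -7/5 2 18/5; 0 0 1]
M⁻¹ · (107/2, 683/20)ᵀ = (7/4, -3)ᵀ

p = (7/4, -3)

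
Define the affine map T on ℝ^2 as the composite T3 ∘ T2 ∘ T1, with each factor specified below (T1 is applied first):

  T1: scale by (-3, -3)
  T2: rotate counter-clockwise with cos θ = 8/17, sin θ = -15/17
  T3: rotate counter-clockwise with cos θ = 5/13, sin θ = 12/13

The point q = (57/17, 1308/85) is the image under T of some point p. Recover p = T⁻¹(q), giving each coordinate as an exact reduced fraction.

T1 = [-3 0 0; 0 -3 0; 0 0 1]
T2·T1 = [-24/17 -45/17 0; 45/17 -24/17 0; 0 0 1]
T3·…·T1 = [-660/221 63/221 0; -63/221 -660/221 0; 0 0 1]
det M = 9; M⁻¹ = [-220/663 -7/221 0; 7/221 -220/663 0; 0 0 1]
M⁻¹ · (57/17, 1308/85)ᵀ = (-8/5, -5)ᵀ

p = (-8/5, -5)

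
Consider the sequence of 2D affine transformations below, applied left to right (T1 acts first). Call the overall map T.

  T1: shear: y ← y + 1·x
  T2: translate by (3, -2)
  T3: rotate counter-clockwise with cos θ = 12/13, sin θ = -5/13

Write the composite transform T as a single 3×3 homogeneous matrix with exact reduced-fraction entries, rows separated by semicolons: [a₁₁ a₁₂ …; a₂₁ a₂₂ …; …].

T1 = [1 0 0; 1 1 0; 0 0 1]
T2·T1 = [1 0 3; 1 1 -2; 0 0 1]
T3·…·T1 = [17/13 5/13 2; 7/13 12/13 -3; 0 0 1]

T = [17/13 5/13 2; 7/13 12/13 -3; 0 0 1]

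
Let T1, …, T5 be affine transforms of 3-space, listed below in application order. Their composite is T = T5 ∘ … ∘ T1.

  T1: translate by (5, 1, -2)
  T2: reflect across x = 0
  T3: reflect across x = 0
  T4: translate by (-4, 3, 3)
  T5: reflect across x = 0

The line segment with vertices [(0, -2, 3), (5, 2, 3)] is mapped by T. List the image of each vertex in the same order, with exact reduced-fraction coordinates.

image vertices: (-1, 2, 4), (-6, 6, 4)

T1 translate by (5, 1, -2): (0, -2, 3) → (5, -1, 1); (5, 2, 3) → (10, 3, 1)
T2 reflect across x = 0: (5, -1, 1) → (-5, -1, 1); (10, 3, 1) → (-10, 3, 1)
T3 reflect across x = 0: (-5, -1, 1) → (5, -1, 1); (-10, 3, 1) → (10, 3, 1)
T4 translate by (-4, 3, 3): (5, -1, 1) → (1, 2, 4); (10, 3, 1) → (6, 6, 4)
T5 reflect across x = 0: (1, 2, 4) → (-1, 2, 4); (6, 6, 4) → (-6, 6, 4)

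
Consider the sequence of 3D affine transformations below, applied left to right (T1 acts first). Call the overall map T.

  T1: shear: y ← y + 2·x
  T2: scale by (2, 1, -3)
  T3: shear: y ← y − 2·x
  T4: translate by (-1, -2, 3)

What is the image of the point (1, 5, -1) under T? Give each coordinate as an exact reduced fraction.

T1 shear: y ← y + 2·x: (1, 5, -1) → (1, 7, -1)
T2 scale by (2, 1, -3): (1, 7, -1) → (2, 7, 3)
T3 shear: y ← y − 2·x: (2, 7, 3) → (2, 3, 3)
T4 translate by (-1, -2, 3): (2, 3, 3) → (1, 1, 6)

T(p) = (1, 1, 6)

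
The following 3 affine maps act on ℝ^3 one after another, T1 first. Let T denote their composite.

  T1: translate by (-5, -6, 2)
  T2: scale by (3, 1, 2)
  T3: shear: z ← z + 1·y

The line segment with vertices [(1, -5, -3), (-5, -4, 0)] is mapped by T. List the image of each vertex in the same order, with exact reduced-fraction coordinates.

image vertices: (-12, -11, -13), (-30, -10, -6)

T1 translate by (-5, -6, 2): (1, -5, -3) → (-4, -11, -1); (-5, -4, 0) → (-10, -10, 2)
T2 scale by (3, 1, 2): (-4, -11, -1) → (-12, -11, -2); (-10, -10, 2) → (-30, -10, 4)
T3 shear: z ← z + 1·y: (-12, -11, -2) → (-12, -11, -13); (-30, -10, 4) → (-30, -10, -6)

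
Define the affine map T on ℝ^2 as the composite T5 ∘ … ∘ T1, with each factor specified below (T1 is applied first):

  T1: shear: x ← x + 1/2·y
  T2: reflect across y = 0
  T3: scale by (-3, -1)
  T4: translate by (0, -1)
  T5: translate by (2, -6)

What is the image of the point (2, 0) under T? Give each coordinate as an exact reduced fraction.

T(p) = (-4, -7)

T1 shear: x ← x + 1/2·y: (2, 0) → (2, 0)
T2 reflect across y = 0: (2, 0) → (2, 0)
T3 scale by (-3, -1): (2, 0) → (-6, 0)
T4 translate by (0, -1): (-6, 0) → (-6, -1)
T5 translate by (2, -6): (-6, -1) → (-4, -7)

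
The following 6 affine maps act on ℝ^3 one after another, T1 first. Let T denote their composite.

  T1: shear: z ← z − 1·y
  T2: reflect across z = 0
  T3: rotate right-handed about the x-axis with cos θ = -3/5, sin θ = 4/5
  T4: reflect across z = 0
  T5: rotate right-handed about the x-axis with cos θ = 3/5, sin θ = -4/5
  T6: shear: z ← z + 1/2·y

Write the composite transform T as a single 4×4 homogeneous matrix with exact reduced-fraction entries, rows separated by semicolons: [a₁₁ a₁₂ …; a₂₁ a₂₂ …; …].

T1 = [1 0 0 0; 0 1 0 0; 0 -1 1 0; 0 0 0 1]
T2·T1 = [1 0 0 0; 0 1 0 0; 0 1 -1 0; 0 0 0 1]
T3·…·T1 = [1 0 0 0; 0 -7/5 4/5 0; 0 1/5 3/5 0; 0 0 0 1]
T4·…·T1 = [1 0 0 0; 0 -7/5 4/5 0; 0 -1/5 -3/5 0; 0 0 0 1]
T5·…·T1 = [1 0 0 0; 0 -1 0 0; 0 1 -1 0; 0 0 0 1]
T6·…·T1 = [1 0 0 0; 0 -1 0 0; 0 1/2 -1 0; 0 0 0 1]

T = [1 0 0 0; 0 -1 0 0; 0 1/2 -1 0; 0 0 0 1]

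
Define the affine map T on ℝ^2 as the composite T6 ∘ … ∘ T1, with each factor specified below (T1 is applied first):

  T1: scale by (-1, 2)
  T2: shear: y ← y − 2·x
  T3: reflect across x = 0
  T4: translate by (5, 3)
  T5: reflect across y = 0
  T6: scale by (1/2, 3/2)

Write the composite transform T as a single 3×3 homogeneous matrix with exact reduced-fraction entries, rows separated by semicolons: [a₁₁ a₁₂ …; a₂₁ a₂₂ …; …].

T1 = [-1 0 0; 0 2 0; 0 0 1]
T2·T1 = [-1 0 0; 2 2 0; 0 0 1]
T3·…·T1 = [1 0 0; 2 2 0; 0 0 1]
T4·…·T1 = [1 0 5; 2 2 3; 0 0 1]
T5·…·T1 = [1 0 5; -2 -2 -3; 0 0 1]
T6·…·T1 = [1/2 0 5/2; -3 -3 -9/2; 0 0 1]

T = [1/2 0 5/2; -3 -3 -9/2; 0 0 1]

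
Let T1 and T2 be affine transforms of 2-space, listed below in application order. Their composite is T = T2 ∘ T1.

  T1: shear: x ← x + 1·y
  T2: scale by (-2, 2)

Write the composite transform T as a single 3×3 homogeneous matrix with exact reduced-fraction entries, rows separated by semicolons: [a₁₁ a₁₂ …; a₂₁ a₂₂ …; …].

T = [-2 -2 0; 0 2 0; 0 0 1]

T1 = [1 1 0; 0 1 0; 0 0 1]
T2·T1 = [-2 -2 0; 0 2 0; 0 0 1]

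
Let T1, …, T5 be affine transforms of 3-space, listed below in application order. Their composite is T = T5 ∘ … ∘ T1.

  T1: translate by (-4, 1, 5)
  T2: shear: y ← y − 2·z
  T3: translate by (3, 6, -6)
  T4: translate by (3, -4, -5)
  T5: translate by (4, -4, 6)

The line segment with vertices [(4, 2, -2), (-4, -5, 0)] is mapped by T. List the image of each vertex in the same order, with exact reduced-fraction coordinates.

T1 translate by (-4, 1, 5): (4, 2, -2) → (0, 3, 3); (-4, -5, 0) → (-8, -4, 5)
T2 shear: y ← y − 2·z: (0, 3, 3) → (0, -3, 3); (-8, -4, 5) → (-8, -14, 5)
T3 translate by (3, 6, -6): (0, -3, 3) → (3, 3, -3); (-8, -14, 5) → (-5, -8, -1)
T4 translate by (3, -4, -5): (3, 3, -3) → (6, -1, -8); (-5, -8, -1) → (-2, -12, -6)
T5 translate by (4, -4, 6): (6, -1, -8) → (10, -5, -2); (-2, -12, -6) → (2, -16, 0)

image vertices: (10, -5, -2), (2, -16, 0)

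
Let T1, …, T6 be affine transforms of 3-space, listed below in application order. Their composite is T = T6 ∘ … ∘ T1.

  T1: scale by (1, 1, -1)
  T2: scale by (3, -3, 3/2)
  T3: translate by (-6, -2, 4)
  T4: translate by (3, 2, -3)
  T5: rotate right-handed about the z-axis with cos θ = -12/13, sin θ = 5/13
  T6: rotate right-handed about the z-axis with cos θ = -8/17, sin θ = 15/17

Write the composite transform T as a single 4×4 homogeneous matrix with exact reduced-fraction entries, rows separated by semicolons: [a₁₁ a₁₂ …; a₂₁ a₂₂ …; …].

T = [63/221 -660/221 0 -63/221; -660/221 -63/221 0 660/221; 0 0 -3/2 1; 0 0 0 1]

T1 = [1 0 0 0; 0 1 0 0; 0 0 -1 0; 0 0 0 1]
T2·T1 = [3 0 0 0; 0 -3 0 0; 0 0 -3/2 0; 0 0 0 1]
T3·…·T1 = [3 0 0 -6; 0 -3 0 -2; 0 0 -3/2 4; 0 0 0 1]
T4·…·T1 = [3 0 0 -3; 0 -3 0 0; 0 0 -3/2 1; 0 0 0 1]
T5·…·T1 = [-36/13 15/13 0 36/13; 15/13 36/13 0 -15/13; 0 0 -3/2 1; 0 0 0 1]
T6·…·T1 = [63/221 -660/221 0 -63/221; -660/221 -63/221 0 660/221; 0 0 -3/2 1; 0 0 0 1]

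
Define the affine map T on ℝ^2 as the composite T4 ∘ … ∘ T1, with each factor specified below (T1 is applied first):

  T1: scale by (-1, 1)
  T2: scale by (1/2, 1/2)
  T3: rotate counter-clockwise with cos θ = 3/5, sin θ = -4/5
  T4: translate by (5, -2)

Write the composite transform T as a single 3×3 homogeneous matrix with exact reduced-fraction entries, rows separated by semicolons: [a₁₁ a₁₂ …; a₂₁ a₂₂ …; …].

T1 = [-1 0 0; 0 1 0; 0 0 1]
T2·T1 = [-1/2 0 0; 0 1/2 0; 0 0 1]
T3·…·T1 = [-3/10 2/5 0; 2/5 3/10 0; 0 0 1]
T4·…·T1 = [-3/10 2/5 5; 2/5 3/10 -2; 0 0 1]

T = [-3/10 2/5 5; 2/5 3/10 -2; 0 0 1]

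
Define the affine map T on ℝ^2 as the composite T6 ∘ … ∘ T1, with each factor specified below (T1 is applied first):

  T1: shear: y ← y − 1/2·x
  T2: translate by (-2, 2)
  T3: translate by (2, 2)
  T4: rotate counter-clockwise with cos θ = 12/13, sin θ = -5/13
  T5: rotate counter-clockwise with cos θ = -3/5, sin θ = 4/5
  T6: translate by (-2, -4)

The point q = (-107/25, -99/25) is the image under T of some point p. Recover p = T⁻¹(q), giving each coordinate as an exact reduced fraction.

p = (3/5, -3/2)

T1 = [1 0 0; -1/2 1 0; 0 0 1]
T2·T1 = [1 0 -2; -1/2 1 2; 0 0 1]
T3·…·T1 = [1 0 0; -1/2 1 4; 0 0 1]
T4·…·T1 = [19/26 5/13 20/13; -11/13 12/13 48/13; 0 0 1]
T5·…·T1 = [31/130 -63/65 -252/65; 71/65 -16/65 -64/65; 0 0 1]
T6·…·T1 = [31/130 -63/65 -382/65; 71/65 -16/65 -324/65; 0 0 1]
det M = 1; M⁻¹ = [-16/65 63/65 44/13; -71/65 31/130 -68/13; 0 0 1]
M⁻¹ · (-107/25, -99/25)ᵀ = (3/5, -3/2)ᵀ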